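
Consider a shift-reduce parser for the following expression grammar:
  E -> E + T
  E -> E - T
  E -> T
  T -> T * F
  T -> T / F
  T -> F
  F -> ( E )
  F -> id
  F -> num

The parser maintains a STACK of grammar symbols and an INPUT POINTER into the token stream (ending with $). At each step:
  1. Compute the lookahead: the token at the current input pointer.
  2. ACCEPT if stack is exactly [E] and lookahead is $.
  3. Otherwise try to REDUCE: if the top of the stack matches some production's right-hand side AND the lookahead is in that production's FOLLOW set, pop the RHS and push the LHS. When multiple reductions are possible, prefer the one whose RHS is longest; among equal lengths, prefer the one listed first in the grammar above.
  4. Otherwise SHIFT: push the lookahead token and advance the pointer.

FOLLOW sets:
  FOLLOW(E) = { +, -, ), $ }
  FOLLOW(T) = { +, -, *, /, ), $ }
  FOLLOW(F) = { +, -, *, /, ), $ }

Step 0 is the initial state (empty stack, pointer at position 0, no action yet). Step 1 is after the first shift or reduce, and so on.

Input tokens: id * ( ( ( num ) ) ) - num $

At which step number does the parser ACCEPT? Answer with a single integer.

Answer: 29

Derivation:
Step 1: shift id. Stack=[id] ptr=1 lookahead=* remaining=[* ( ( ( num ) ) ) - num $]
Step 2: reduce F->id. Stack=[F] ptr=1 lookahead=* remaining=[* ( ( ( num ) ) ) - num $]
Step 3: reduce T->F. Stack=[T] ptr=1 lookahead=* remaining=[* ( ( ( num ) ) ) - num $]
Step 4: shift *. Stack=[T *] ptr=2 lookahead=( remaining=[( ( ( num ) ) ) - num $]
Step 5: shift (. Stack=[T * (] ptr=3 lookahead=( remaining=[( ( num ) ) ) - num $]
Step 6: shift (. Stack=[T * ( (] ptr=4 lookahead=( remaining=[( num ) ) ) - num $]
Step 7: shift (. Stack=[T * ( ( (] ptr=5 lookahead=num remaining=[num ) ) ) - num $]
Step 8: shift num. Stack=[T * ( ( ( num] ptr=6 lookahead=) remaining=[) ) ) - num $]
Step 9: reduce F->num. Stack=[T * ( ( ( F] ptr=6 lookahead=) remaining=[) ) ) - num $]
Step 10: reduce T->F. Stack=[T * ( ( ( T] ptr=6 lookahead=) remaining=[) ) ) - num $]
Step 11: reduce E->T. Stack=[T * ( ( ( E] ptr=6 lookahead=) remaining=[) ) ) - num $]
Step 12: shift ). Stack=[T * ( ( ( E )] ptr=7 lookahead=) remaining=[) ) - num $]
Step 13: reduce F->( E ). Stack=[T * ( ( F] ptr=7 lookahead=) remaining=[) ) - num $]
Step 14: reduce T->F. Stack=[T * ( ( T] ptr=7 lookahead=) remaining=[) ) - num $]
Step 15: reduce E->T. Stack=[T * ( ( E] ptr=7 lookahead=) remaining=[) ) - num $]
Step 16: shift ). Stack=[T * ( ( E )] ptr=8 lookahead=) remaining=[) - num $]
Step 17: reduce F->( E ). Stack=[T * ( F] ptr=8 lookahead=) remaining=[) - num $]
Step 18: reduce T->F. Stack=[T * ( T] ptr=8 lookahead=) remaining=[) - num $]
Step 19: reduce E->T. Stack=[T * ( E] ptr=8 lookahead=) remaining=[) - num $]
Step 20: shift ). Stack=[T * ( E )] ptr=9 lookahead=- remaining=[- num $]
Step 21: reduce F->( E ). Stack=[T * F] ptr=9 lookahead=- remaining=[- num $]
Step 22: reduce T->T * F. Stack=[T] ptr=9 lookahead=- remaining=[- num $]
Step 23: reduce E->T. Stack=[E] ptr=9 lookahead=- remaining=[- num $]
Step 24: shift -. Stack=[E -] ptr=10 lookahead=num remaining=[num $]
Step 25: shift num. Stack=[E - num] ptr=11 lookahead=$ remaining=[$]
Step 26: reduce F->num. Stack=[E - F] ptr=11 lookahead=$ remaining=[$]
Step 27: reduce T->F. Stack=[E - T] ptr=11 lookahead=$ remaining=[$]
Step 28: reduce E->E - T. Stack=[E] ptr=11 lookahead=$ remaining=[$]
Step 29: accept. Stack=[E] ptr=11 lookahead=$ remaining=[$]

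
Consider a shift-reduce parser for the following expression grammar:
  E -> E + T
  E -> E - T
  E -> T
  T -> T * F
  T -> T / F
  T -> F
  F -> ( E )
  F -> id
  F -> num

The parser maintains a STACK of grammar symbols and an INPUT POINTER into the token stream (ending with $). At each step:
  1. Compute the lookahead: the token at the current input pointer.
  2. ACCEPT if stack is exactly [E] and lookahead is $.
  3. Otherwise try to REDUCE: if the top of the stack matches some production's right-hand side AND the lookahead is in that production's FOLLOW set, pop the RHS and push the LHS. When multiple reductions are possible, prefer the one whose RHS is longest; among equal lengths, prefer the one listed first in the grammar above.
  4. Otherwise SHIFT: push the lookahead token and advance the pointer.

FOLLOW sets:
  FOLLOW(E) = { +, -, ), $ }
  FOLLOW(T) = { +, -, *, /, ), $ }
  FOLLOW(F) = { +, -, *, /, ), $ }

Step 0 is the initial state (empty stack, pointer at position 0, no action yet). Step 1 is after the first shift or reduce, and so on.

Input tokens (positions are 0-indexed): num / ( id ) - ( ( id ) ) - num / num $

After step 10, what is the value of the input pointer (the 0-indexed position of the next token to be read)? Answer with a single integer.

Step 1: shift num. Stack=[num] ptr=1 lookahead=/ remaining=[/ ( id ) - ( ( id ) ) - num / num $]
Step 2: reduce F->num. Stack=[F] ptr=1 lookahead=/ remaining=[/ ( id ) - ( ( id ) ) - num / num $]
Step 3: reduce T->F. Stack=[T] ptr=1 lookahead=/ remaining=[/ ( id ) - ( ( id ) ) - num / num $]
Step 4: shift /. Stack=[T /] ptr=2 lookahead=( remaining=[( id ) - ( ( id ) ) - num / num $]
Step 5: shift (. Stack=[T / (] ptr=3 lookahead=id remaining=[id ) - ( ( id ) ) - num / num $]
Step 6: shift id. Stack=[T / ( id] ptr=4 lookahead=) remaining=[) - ( ( id ) ) - num / num $]
Step 7: reduce F->id. Stack=[T / ( F] ptr=4 lookahead=) remaining=[) - ( ( id ) ) - num / num $]
Step 8: reduce T->F. Stack=[T / ( T] ptr=4 lookahead=) remaining=[) - ( ( id ) ) - num / num $]
Step 9: reduce E->T. Stack=[T / ( E] ptr=4 lookahead=) remaining=[) - ( ( id ) ) - num / num $]
Step 10: shift ). Stack=[T / ( E )] ptr=5 lookahead=- remaining=[- ( ( id ) ) - num / num $]

Answer: 5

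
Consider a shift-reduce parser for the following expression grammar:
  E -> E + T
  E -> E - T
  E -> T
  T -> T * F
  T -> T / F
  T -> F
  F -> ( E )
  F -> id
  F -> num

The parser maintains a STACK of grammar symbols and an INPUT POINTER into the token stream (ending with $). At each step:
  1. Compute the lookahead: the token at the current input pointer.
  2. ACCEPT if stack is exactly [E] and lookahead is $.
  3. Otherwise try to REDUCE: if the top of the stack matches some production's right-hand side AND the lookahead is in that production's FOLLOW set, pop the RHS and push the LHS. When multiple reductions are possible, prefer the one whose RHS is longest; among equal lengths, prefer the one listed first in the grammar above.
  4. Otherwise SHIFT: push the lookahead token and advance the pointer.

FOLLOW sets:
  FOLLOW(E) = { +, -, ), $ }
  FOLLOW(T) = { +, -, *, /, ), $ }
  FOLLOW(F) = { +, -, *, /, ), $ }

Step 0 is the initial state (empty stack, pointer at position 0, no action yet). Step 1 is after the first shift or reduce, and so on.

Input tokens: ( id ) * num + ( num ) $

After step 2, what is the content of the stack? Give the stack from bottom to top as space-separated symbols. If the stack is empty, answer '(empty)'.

Step 1: shift (. Stack=[(] ptr=1 lookahead=id remaining=[id ) * num + ( num ) $]
Step 2: shift id. Stack=[( id] ptr=2 lookahead=) remaining=[) * num + ( num ) $]

Answer: ( id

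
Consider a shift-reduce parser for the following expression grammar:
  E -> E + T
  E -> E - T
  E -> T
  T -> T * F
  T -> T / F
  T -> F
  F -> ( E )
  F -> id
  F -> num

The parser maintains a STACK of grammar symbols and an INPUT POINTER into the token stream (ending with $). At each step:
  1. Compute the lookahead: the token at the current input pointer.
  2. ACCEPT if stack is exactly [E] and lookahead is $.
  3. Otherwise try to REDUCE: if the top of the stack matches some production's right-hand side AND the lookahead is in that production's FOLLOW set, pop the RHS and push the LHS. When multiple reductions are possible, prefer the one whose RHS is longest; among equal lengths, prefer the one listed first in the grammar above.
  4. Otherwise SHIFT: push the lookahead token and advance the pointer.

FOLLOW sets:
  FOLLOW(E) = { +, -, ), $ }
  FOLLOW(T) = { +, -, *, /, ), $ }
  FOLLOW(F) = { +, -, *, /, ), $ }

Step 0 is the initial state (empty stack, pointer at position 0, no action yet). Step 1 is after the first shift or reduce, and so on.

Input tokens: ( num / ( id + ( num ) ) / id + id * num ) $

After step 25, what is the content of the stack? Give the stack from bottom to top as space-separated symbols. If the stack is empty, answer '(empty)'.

Step 1: shift (. Stack=[(] ptr=1 lookahead=num remaining=[num / ( id + ( num ) ) / id + id * num ) $]
Step 2: shift num. Stack=[( num] ptr=2 lookahead=/ remaining=[/ ( id + ( num ) ) / id + id * num ) $]
Step 3: reduce F->num. Stack=[( F] ptr=2 lookahead=/ remaining=[/ ( id + ( num ) ) / id + id * num ) $]
Step 4: reduce T->F. Stack=[( T] ptr=2 lookahead=/ remaining=[/ ( id + ( num ) ) / id + id * num ) $]
Step 5: shift /. Stack=[( T /] ptr=3 lookahead=( remaining=[( id + ( num ) ) / id + id * num ) $]
Step 6: shift (. Stack=[( T / (] ptr=4 lookahead=id remaining=[id + ( num ) ) / id + id * num ) $]
Step 7: shift id. Stack=[( T / ( id] ptr=5 lookahead=+ remaining=[+ ( num ) ) / id + id * num ) $]
Step 8: reduce F->id. Stack=[( T / ( F] ptr=5 lookahead=+ remaining=[+ ( num ) ) / id + id * num ) $]
Step 9: reduce T->F. Stack=[( T / ( T] ptr=5 lookahead=+ remaining=[+ ( num ) ) / id + id * num ) $]
Step 10: reduce E->T. Stack=[( T / ( E] ptr=5 lookahead=+ remaining=[+ ( num ) ) / id + id * num ) $]
Step 11: shift +. Stack=[( T / ( E +] ptr=6 lookahead=( remaining=[( num ) ) / id + id * num ) $]
Step 12: shift (. Stack=[( T / ( E + (] ptr=7 lookahead=num remaining=[num ) ) / id + id * num ) $]
Step 13: shift num. Stack=[( T / ( E + ( num] ptr=8 lookahead=) remaining=[) ) / id + id * num ) $]
Step 14: reduce F->num. Stack=[( T / ( E + ( F] ptr=8 lookahead=) remaining=[) ) / id + id * num ) $]
Step 15: reduce T->F. Stack=[( T / ( E + ( T] ptr=8 lookahead=) remaining=[) ) / id + id * num ) $]
Step 16: reduce E->T. Stack=[( T / ( E + ( E] ptr=8 lookahead=) remaining=[) ) / id + id * num ) $]
Step 17: shift ). Stack=[( T / ( E + ( E )] ptr=9 lookahead=) remaining=[) / id + id * num ) $]
Step 18: reduce F->( E ). Stack=[( T / ( E + F] ptr=9 lookahead=) remaining=[) / id + id * num ) $]
Step 19: reduce T->F. Stack=[( T / ( E + T] ptr=9 lookahead=) remaining=[) / id + id * num ) $]
Step 20: reduce E->E + T. Stack=[( T / ( E] ptr=9 lookahead=) remaining=[) / id + id * num ) $]
Step 21: shift ). Stack=[( T / ( E )] ptr=10 lookahead=/ remaining=[/ id + id * num ) $]
Step 22: reduce F->( E ). Stack=[( T / F] ptr=10 lookahead=/ remaining=[/ id + id * num ) $]
Step 23: reduce T->T / F. Stack=[( T] ptr=10 lookahead=/ remaining=[/ id + id * num ) $]
Step 24: shift /. Stack=[( T /] ptr=11 lookahead=id remaining=[id + id * num ) $]
Step 25: shift id. Stack=[( T / id] ptr=12 lookahead=+ remaining=[+ id * num ) $]

Answer: ( T / id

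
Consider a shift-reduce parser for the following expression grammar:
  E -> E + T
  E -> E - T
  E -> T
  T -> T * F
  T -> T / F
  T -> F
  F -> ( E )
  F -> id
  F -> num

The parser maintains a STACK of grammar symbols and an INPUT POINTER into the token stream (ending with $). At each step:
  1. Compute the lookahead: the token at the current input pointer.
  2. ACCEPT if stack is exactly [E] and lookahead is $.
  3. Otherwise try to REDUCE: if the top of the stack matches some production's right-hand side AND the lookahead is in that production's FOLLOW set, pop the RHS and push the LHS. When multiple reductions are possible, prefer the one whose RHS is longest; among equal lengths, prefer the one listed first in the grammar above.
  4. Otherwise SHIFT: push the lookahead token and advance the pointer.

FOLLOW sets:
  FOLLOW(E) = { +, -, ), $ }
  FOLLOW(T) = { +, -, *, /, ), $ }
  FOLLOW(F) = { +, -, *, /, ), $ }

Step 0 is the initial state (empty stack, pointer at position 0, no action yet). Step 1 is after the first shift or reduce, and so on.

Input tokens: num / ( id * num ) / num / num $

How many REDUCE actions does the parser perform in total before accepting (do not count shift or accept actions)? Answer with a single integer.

Step 1: shift num. Stack=[num] ptr=1 lookahead=/ remaining=[/ ( id * num ) / num / num $]
Step 2: reduce F->num. Stack=[F] ptr=1 lookahead=/ remaining=[/ ( id * num ) / num / num $]
Step 3: reduce T->F. Stack=[T] ptr=1 lookahead=/ remaining=[/ ( id * num ) / num / num $]
Step 4: shift /. Stack=[T /] ptr=2 lookahead=( remaining=[( id * num ) / num / num $]
Step 5: shift (. Stack=[T / (] ptr=3 lookahead=id remaining=[id * num ) / num / num $]
Step 6: shift id. Stack=[T / ( id] ptr=4 lookahead=* remaining=[* num ) / num / num $]
Step 7: reduce F->id. Stack=[T / ( F] ptr=4 lookahead=* remaining=[* num ) / num / num $]
Step 8: reduce T->F. Stack=[T / ( T] ptr=4 lookahead=* remaining=[* num ) / num / num $]
Step 9: shift *. Stack=[T / ( T *] ptr=5 lookahead=num remaining=[num ) / num / num $]
Step 10: shift num. Stack=[T / ( T * num] ptr=6 lookahead=) remaining=[) / num / num $]
Step 11: reduce F->num. Stack=[T / ( T * F] ptr=6 lookahead=) remaining=[) / num / num $]
Step 12: reduce T->T * F. Stack=[T / ( T] ptr=6 lookahead=) remaining=[) / num / num $]
Step 13: reduce E->T. Stack=[T / ( E] ptr=6 lookahead=) remaining=[) / num / num $]
Step 14: shift ). Stack=[T / ( E )] ptr=7 lookahead=/ remaining=[/ num / num $]
Step 15: reduce F->( E ). Stack=[T / F] ptr=7 lookahead=/ remaining=[/ num / num $]
Step 16: reduce T->T / F. Stack=[T] ptr=7 lookahead=/ remaining=[/ num / num $]
Step 17: shift /. Stack=[T /] ptr=8 lookahead=num remaining=[num / num $]
Step 18: shift num. Stack=[T / num] ptr=9 lookahead=/ remaining=[/ num $]
Step 19: reduce F->num. Stack=[T / F] ptr=9 lookahead=/ remaining=[/ num $]
Step 20: reduce T->T / F. Stack=[T] ptr=9 lookahead=/ remaining=[/ num $]
Step 21: shift /. Stack=[T /] ptr=10 lookahead=num remaining=[num $]
Step 22: shift num. Stack=[T / num] ptr=11 lookahead=$ remaining=[$]
Step 23: reduce F->num. Stack=[T / F] ptr=11 lookahead=$ remaining=[$]
Step 24: reduce T->T / F. Stack=[T] ptr=11 lookahead=$ remaining=[$]
Step 25: reduce E->T. Stack=[E] ptr=11 lookahead=$ remaining=[$]
Step 26: accept. Stack=[E] ptr=11 lookahead=$ remaining=[$]

Answer: 14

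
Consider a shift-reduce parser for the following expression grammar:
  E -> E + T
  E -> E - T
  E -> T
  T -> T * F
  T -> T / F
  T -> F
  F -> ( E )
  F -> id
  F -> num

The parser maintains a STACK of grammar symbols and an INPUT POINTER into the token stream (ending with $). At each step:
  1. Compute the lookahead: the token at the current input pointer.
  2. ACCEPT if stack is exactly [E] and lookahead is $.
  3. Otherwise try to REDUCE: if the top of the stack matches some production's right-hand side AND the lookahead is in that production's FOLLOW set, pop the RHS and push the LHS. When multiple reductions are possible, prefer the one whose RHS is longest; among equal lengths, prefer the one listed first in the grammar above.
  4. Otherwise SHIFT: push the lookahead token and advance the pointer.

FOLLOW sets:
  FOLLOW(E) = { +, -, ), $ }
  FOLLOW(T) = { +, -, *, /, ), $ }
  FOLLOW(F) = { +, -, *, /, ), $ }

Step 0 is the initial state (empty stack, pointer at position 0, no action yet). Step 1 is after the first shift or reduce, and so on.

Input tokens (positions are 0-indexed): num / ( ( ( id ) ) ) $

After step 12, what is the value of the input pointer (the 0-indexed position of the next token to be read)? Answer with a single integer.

Answer: 7

Derivation:
Step 1: shift num. Stack=[num] ptr=1 lookahead=/ remaining=[/ ( ( ( id ) ) ) $]
Step 2: reduce F->num. Stack=[F] ptr=1 lookahead=/ remaining=[/ ( ( ( id ) ) ) $]
Step 3: reduce T->F. Stack=[T] ptr=1 lookahead=/ remaining=[/ ( ( ( id ) ) ) $]
Step 4: shift /. Stack=[T /] ptr=2 lookahead=( remaining=[( ( ( id ) ) ) $]
Step 5: shift (. Stack=[T / (] ptr=3 lookahead=( remaining=[( ( id ) ) ) $]
Step 6: shift (. Stack=[T / ( (] ptr=4 lookahead=( remaining=[( id ) ) ) $]
Step 7: shift (. Stack=[T / ( ( (] ptr=5 lookahead=id remaining=[id ) ) ) $]
Step 8: shift id. Stack=[T / ( ( ( id] ptr=6 lookahead=) remaining=[) ) ) $]
Step 9: reduce F->id. Stack=[T / ( ( ( F] ptr=6 lookahead=) remaining=[) ) ) $]
Step 10: reduce T->F. Stack=[T / ( ( ( T] ptr=6 lookahead=) remaining=[) ) ) $]
Step 11: reduce E->T. Stack=[T / ( ( ( E] ptr=6 lookahead=) remaining=[) ) ) $]
Step 12: shift ). Stack=[T / ( ( ( E )] ptr=7 lookahead=) remaining=[) ) $]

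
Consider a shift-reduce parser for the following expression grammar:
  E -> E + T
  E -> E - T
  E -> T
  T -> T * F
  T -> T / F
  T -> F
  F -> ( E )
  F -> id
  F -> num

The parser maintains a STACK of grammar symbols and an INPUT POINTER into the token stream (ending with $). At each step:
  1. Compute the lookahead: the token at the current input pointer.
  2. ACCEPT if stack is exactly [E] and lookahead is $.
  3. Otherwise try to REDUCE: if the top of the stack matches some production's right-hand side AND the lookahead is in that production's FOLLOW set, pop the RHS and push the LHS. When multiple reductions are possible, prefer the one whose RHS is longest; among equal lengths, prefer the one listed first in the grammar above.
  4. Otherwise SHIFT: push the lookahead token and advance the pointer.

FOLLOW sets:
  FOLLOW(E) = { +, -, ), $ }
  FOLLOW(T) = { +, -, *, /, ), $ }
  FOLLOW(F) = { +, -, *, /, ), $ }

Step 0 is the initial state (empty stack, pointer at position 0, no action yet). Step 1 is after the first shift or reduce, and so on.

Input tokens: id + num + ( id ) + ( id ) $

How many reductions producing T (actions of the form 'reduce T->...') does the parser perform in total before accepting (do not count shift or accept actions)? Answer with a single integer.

Answer: 6

Derivation:
Step 1: shift id. Stack=[id] ptr=1 lookahead=+ remaining=[+ num + ( id ) + ( id ) $]
Step 2: reduce F->id. Stack=[F] ptr=1 lookahead=+ remaining=[+ num + ( id ) + ( id ) $]
Step 3: reduce T->F. Stack=[T] ptr=1 lookahead=+ remaining=[+ num + ( id ) + ( id ) $]
Step 4: reduce E->T. Stack=[E] ptr=1 lookahead=+ remaining=[+ num + ( id ) + ( id ) $]
Step 5: shift +. Stack=[E +] ptr=2 lookahead=num remaining=[num + ( id ) + ( id ) $]
Step 6: shift num. Stack=[E + num] ptr=3 lookahead=+ remaining=[+ ( id ) + ( id ) $]
Step 7: reduce F->num. Stack=[E + F] ptr=3 lookahead=+ remaining=[+ ( id ) + ( id ) $]
Step 8: reduce T->F. Stack=[E + T] ptr=3 lookahead=+ remaining=[+ ( id ) + ( id ) $]
Step 9: reduce E->E + T. Stack=[E] ptr=3 lookahead=+ remaining=[+ ( id ) + ( id ) $]
Step 10: shift +. Stack=[E +] ptr=4 lookahead=( remaining=[( id ) + ( id ) $]
Step 11: shift (. Stack=[E + (] ptr=5 lookahead=id remaining=[id ) + ( id ) $]
Step 12: shift id. Stack=[E + ( id] ptr=6 lookahead=) remaining=[) + ( id ) $]
Step 13: reduce F->id. Stack=[E + ( F] ptr=6 lookahead=) remaining=[) + ( id ) $]
Step 14: reduce T->F. Stack=[E + ( T] ptr=6 lookahead=) remaining=[) + ( id ) $]
Step 15: reduce E->T. Stack=[E + ( E] ptr=6 lookahead=) remaining=[) + ( id ) $]
Step 16: shift ). Stack=[E + ( E )] ptr=7 lookahead=+ remaining=[+ ( id ) $]
Step 17: reduce F->( E ). Stack=[E + F] ptr=7 lookahead=+ remaining=[+ ( id ) $]
Step 18: reduce T->F. Stack=[E + T] ptr=7 lookahead=+ remaining=[+ ( id ) $]
Step 19: reduce E->E + T. Stack=[E] ptr=7 lookahead=+ remaining=[+ ( id ) $]
Step 20: shift +. Stack=[E +] ptr=8 lookahead=( remaining=[( id ) $]
Step 21: shift (. Stack=[E + (] ptr=9 lookahead=id remaining=[id ) $]
Step 22: shift id. Stack=[E + ( id] ptr=10 lookahead=) remaining=[) $]
Step 23: reduce F->id. Stack=[E + ( F] ptr=10 lookahead=) remaining=[) $]
Step 24: reduce T->F. Stack=[E + ( T] ptr=10 lookahead=) remaining=[) $]
Step 25: reduce E->T. Stack=[E + ( E] ptr=10 lookahead=) remaining=[) $]
Step 26: shift ). Stack=[E + ( E )] ptr=11 lookahead=$ remaining=[$]
Step 27: reduce F->( E ). Stack=[E + F] ptr=11 lookahead=$ remaining=[$]
Step 28: reduce T->F. Stack=[E + T] ptr=11 lookahead=$ remaining=[$]
Step 29: reduce E->E + T. Stack=[E] ptr=11 lookahead=$ remaining=[$]
Step 30: accept. Stack=[E] ptr=11 lookahead=$ remaining=[$]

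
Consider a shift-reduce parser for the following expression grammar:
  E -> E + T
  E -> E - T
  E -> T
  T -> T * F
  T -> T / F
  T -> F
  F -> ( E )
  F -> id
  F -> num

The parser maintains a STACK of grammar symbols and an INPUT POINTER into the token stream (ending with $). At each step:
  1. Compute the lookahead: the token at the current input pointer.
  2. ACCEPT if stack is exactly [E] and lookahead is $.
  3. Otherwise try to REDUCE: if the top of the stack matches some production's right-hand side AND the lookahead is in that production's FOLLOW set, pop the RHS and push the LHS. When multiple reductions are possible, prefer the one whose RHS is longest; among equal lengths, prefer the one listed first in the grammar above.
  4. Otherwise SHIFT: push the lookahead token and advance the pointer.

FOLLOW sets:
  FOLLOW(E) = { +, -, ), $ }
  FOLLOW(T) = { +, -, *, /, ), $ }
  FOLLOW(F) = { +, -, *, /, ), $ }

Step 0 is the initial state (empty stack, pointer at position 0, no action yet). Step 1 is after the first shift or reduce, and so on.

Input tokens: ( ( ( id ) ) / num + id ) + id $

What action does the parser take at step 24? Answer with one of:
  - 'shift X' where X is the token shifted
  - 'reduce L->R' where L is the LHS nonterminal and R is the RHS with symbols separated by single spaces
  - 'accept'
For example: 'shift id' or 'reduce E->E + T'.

Step 1: shift (. Stack=[(] ptr=1 lookahead=( remaining=[( ( id ) ) / num + id ) + id $]
Step 2: shift (. Stack=[( (] ptr=2 lookahead=( remaining=[( id ) ) / num + id ) + id $]
Step 3: shift (. Stack=[( ( (] ptr=3 lookahead=id remaining=[id ) ) / num + id ) + id $]
Step 4: shift id. Stack=[( ( ( id] ptr=4 lookahead=) remaining=[) ) / num + id ) + id $]
Step 5: reduce F->id. Stack=[( ( ( F] ptr=4 lookahead=) remaining=[) ) / num + id ) + id $]
Step 6: reduce T->F. Stack=[( ( ( T] ptr=4 lookahead=) remaining=[) ) / num + id ) + id $]
Step 7: reduce E->T. Stack=[( ( ( E] ptr=4 lookahead=) remaining=[) ) / num + id ) + id $]
Step 8: shift ). Stack=[( ( ( E )] ptr=5 lookahead=) remaining=[) / num + id ) + id $]
Step 9: reduce F->( E ). Stack=[( ( F] ptr=5 lookahead=) remaining=[) / num + id ) + id $]
Step 10: reduce T->F. Stack=[( ( T] ptr=5 lookahead=) remaining=[) / num + id ) + id $]
Step 11: reduce E->T. Stack=[( ( E] ptr=5 lookahead=) remaining=[) / num + id ) + id $]
Step 12: shift ). Stack=[( ( E )] ptr=6 lookahead=/ remaining=[/ num + id ) + id $]
Step 13: reduce F->( E ). Stack=[( F] ptr=6 lookahead=/ remaining=[/ num + id ) + id $]
Step 14: reduce T->F. Stack=[( T] ptr=6 lookahead=/ remaining=[/ num + id ) + id $]
Step 15: shift /. Stack=[( T /] ptr=7 lookahead=num remaining=[num + id ) + id $]
Step 16: shift num. Stack=[( T / num] ptr=8 lookahead=+ remaining=[+ id ) + id $]
Step 17: reduce F->num. Stack=[( T / F] ptr=8 lookahead=+ remaining=[+ id ) + id $]
Step 18: reduce T->T / F. Stack=[( T] ptr=8 lookahead=+ remaining=[+ id ) + id $]
Step 19: reduce E->T. Stack=[( E] ptr=8 lookahead=+ remaining=[+ id ) + id $]
Step 20: shift +. Stack=[( E +] ptr=9 lookahead=id remaining=[id ) + id $]
Step 21: shift id. Stack=[( E + id] ptr=10 lookahead=) remaining=[) + id $]
Step 22: reduce F->id. Stack=[( E + F] ptr=10 lookahead=) remaining=[) + id $]
Step 23: reduce T->F. Stack=[( E + T] ptr=10 lookahead=) remaining=[) + id $]
Step 24: reduce E->E + T. Stack=[( E] ptr=10 lookahead=) remaining=[) + id $]

Answer: reduce E->E + T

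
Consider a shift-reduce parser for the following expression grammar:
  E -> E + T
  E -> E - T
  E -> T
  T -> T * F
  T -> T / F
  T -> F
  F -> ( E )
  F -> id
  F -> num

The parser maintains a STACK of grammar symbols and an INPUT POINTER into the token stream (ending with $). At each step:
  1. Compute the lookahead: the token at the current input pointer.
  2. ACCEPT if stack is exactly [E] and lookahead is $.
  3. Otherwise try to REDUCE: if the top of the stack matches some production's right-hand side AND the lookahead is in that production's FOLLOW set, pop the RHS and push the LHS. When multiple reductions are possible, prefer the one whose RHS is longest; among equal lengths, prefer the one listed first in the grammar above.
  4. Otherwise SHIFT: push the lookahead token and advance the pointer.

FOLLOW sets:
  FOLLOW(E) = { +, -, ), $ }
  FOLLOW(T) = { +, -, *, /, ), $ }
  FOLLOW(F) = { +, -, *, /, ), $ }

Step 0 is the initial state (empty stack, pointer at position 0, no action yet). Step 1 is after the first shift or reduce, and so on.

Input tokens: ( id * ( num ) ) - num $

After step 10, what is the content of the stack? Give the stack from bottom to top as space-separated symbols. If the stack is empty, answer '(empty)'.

Answer: ( T * ( E

Derivation:
Step 1: shift (. Stack=[(] ptr=1 lookahead=id remaining=[id * ( num ) ) - num $]
Step 2: shift id. Stack=[( id] ptr=2 lookahead=* remaining=[* ( num ) ) - num $]
Step 3: reduce F->id. Stack=[( F] ptr=2 lookahead=* remaining=[* ( num ) ) - num $]
Step 4: reduce T->F. Stack=[( T] ptr=2 lookahead=* remaining=[* ( num ) ) - num $]
Step 5: shift *. Stack=[( T *] ptr=3 lookahead=( remaining=[( num ) ) - num $]
Step 6: shift (. Stack=[( T * (] ptr=4 lookahead=num remaining=[num ) ) - num $]
Step 7: shift num. Stack=[( T * ( num] ptr=5 lookahead=) remaining=[) ) - num $]
Step 8: reduce F->num. Stack=[( T * ( F] ptr=5 lookahead=) remaining=[) ) - num $]
Step 9: reduce T->F. Stack=[( T * ( T] ptr=5 lookahead=) remaining=[) ) - num $]
Step 10: reduce E->T. Stack=[( T * ( E] ptr=5 lookahead=) remaining=[) ) - num $]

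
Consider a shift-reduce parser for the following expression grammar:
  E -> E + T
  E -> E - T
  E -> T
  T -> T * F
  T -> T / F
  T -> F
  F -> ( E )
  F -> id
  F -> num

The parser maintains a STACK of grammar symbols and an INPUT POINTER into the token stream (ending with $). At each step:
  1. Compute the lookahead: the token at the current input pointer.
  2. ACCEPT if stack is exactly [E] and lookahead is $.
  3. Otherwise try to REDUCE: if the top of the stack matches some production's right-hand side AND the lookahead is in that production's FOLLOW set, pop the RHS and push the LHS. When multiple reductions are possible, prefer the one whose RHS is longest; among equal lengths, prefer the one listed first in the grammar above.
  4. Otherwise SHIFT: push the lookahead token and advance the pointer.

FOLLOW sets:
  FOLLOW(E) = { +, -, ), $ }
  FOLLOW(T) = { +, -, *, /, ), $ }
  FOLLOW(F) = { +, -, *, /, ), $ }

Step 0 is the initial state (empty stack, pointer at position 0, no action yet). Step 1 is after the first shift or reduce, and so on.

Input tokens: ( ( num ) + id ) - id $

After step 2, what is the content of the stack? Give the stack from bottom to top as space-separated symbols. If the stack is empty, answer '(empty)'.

Answer: ( (

Derivation:
Step 1: shift (. Stack=[(] ptr=1 lookahead=( remaining=[( num ) + id ) - id $]
Step 2: shift (. Stack=[( (] ptr=2 lookahead=num remaining=[num ) + id ) - id $]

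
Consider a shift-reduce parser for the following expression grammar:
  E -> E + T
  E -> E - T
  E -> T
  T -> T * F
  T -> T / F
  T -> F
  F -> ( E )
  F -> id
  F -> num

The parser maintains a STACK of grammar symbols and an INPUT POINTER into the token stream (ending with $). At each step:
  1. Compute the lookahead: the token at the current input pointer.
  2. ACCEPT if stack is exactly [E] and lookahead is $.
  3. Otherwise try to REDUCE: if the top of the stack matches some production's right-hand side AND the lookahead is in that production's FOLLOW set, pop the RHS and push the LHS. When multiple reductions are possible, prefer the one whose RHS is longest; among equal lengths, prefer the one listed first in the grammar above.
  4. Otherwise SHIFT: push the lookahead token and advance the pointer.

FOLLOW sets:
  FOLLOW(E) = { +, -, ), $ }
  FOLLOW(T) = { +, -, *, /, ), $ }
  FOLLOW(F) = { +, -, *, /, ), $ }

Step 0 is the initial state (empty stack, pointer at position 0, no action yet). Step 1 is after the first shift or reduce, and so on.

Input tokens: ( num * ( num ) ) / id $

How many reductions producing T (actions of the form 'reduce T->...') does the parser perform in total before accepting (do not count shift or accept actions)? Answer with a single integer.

Step 1: shift (. Stack=[(] ptr=1 lookahead=num remaining=[num * ( num ) ) / id $]
Step 2: shift num. Stack=[( num] ptr=2 lookahead=* remaining=[* ( num ) ) / id $]
Step 3: reduce F->num. Stack=[( F] ptr=2 lookahead=* remaining=[* ( num ) ) / id $]
Step 4: reduce T->F. Stack=[( T] ptr=2 lookahead=* remaining=[* ( num ) ) / id $]
Step 5: shift *. Stack=[( T *] ptr=3 lookahead=( remaining=[( num ) ) / id $]
Step 6: shift (. Stack=[( T * (] ptr=4 lookahead=num remaining=[num ) ) / id $]
Step 7: shift num. Stack=[( T * ( num] ptr=5 lookahead=) remaining=[) ) / id $]
Step 8: reduce F->num. Stack=[( T * ( F] ptr=5 lookahead=) remaining=[) ) / id $]
Step 9: reduce T->F. Stack=[( T * ( T] ptr=5 lookahead=) remaining=[) ) / id $]
Step 10: reduce E->T. Stack=[( T * ( E] ptr=5 lookahead=) remaining=[) ) / id $]
Step 11: shift ). Stack=[( T * ( E )] ptr=6 lookahead=) remaining=[) / id $]
Step 12: reduce F->( E ). Stack=[( T * F] ptr=6 lookahead=) remaining=[) / id $]
Step 13: reduce T->T * F. Stack=[( T] ptr=6 lookahead=) remaining=[) / id $]
Step 14: reduce E->T. Stack=[( E] ptr=6 lookahead=) remaining=[) / id $]
Step 15: shift ). Stack=[( E )] ptr=7 lookahead=/ remaining=[/ id $]
Step 16: reduce F->( E ). Stack=[F] ptr=7 lookahead=/ remaining=[/ id $]
Step 17: reduce T->F. Stack=[T] ptr=7 lookahead=/ remaining=[/ id $]
Step 18: shift /. Stack=[T /] ptr=8 lookahead=id remaining=[id $]
Step 19: shift id. Stack=[T / id] ptr=9 lookahead=$ remaining=[$]
Step 20: reduce F->id. Stack=[T / F] ptr=9 lookahead=$ remaining=[$]
Step 21: reduce T->T / F. Stack=[T] ptr=9 lookahead=$ remaining=[$]
Step 22: reduce E->T. Stack=[E] ptr=9 lookahead=$ remaining=[$]
Step 23: accept. Stack=[E] ptr=9 lookahead=$ remaining=[$]

Answer: 5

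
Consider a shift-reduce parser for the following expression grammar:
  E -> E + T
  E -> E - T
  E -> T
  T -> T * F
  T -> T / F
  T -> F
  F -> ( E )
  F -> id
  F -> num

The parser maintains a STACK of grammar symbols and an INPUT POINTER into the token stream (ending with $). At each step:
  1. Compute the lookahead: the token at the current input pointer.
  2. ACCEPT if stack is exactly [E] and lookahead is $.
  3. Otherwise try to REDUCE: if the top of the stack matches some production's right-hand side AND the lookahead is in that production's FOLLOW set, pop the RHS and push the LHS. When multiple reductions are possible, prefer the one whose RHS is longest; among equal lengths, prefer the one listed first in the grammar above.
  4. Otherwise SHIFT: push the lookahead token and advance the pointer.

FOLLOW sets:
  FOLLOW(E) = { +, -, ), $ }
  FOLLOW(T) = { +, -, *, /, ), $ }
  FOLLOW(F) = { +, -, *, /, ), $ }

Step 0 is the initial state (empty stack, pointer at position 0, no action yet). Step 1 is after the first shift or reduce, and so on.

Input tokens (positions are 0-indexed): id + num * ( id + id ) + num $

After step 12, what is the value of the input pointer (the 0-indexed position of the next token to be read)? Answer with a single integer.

Answer: 6

Derivation:
Step 1: shift id. Stack=[id] ptr=1 lookahead=+ remaining=[+ num * ( id + id ) + num $]
Step 2: reduce F->id. Stack=[F] ptr=1 lookahead=+ remaining=[+ num * ( id + id ) + num $]
Step 3: reduce T->F. Stack=[T] ptr=1 lookahead=+ remaining=[+ num * ( id + id ) + num $]
Step 4: reduce E->T. Stack=[E] ptr=1 lookahead=+ remaining=[+ num * ( id + id ) + num $]
Step 5: shift +. Stack=[E +] ptr=2 lookahead=num remaining=[num * ( id + id ) + num $]
Step 6: shift num. Stack=[E + num] ptr=3 lookahead=* remaining=[* ( id + id ) + num $]
Step 7: reduce F->num. Stack=[E + F] ptr=3 lookahead=* remaining=[* ( id + id ) + num $]
Step 8: reduce T->F. Stack=[E + T] ptr=3 lookahead=* remaining=[* ( id + id ) + num $]
Step 9: shift *. Stack=[E + T *] ptr=4 lookahead=( remaining=[( id + id ) + num $]
Step 10: shift (. Stack=[E + T * (] ptr=5 lookahead=id remaining=[id + id ) + num $]
Step 11: shift id. Stack=[E + T * ( id] ptr=6 lookahead=+ remaining=[+ id ) + num $]
Step 12: reduce F->id. Stack=[E + T * ( F] ptr=6 lookahead=+ remaining=[+ id ) + num $]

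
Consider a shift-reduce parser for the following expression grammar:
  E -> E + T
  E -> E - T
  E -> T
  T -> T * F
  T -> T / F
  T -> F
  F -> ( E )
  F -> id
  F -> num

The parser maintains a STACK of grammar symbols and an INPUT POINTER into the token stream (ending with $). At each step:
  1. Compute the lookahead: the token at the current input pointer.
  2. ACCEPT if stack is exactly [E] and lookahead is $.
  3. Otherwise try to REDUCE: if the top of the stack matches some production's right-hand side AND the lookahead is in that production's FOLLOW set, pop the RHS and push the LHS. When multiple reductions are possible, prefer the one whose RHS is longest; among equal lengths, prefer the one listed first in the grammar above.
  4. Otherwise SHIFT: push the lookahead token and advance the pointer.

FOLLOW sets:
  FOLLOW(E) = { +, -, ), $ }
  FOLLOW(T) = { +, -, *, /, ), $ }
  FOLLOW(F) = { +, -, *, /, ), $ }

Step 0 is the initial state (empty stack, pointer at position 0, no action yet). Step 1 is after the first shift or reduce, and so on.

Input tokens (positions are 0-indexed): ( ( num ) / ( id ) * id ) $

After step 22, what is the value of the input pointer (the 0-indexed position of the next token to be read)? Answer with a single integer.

Step 1: shift (. Stack=[(] ptr=1 lookahead=( remaining=[( num ) / ( id ) * id ) $]
Step 2: shift (. Stack=[( (] ptr=2 lookahead=num remaining=[num ) / ( id ) * id ) $]
Step 3: shift num. Stack=[( ( num] ptr=3 lookahead=) remaining=[) / ( id ) * id ) $]
Step 4: reduce F->num. Stack=[( ( F] ptr=3 lookahead=) remaining=[) / ( id ) * id ) $]
Step 5: reduce T->F. Stack=[( ( T] ptr=3 lookahead=) remaining=[) / ( id ) * id ) $]
Step 6: reduce E->T. Stack=[( ( E] ptr=3 lookahead=) remaining=[) / ( id ) * id ) $]
Step 7: shift ). Stack=[( ( E )] ptr=4 lookahead=/ remaining=[/ ( id ) * id ) $]
Step 8: reduce F->( E ). Stack=[( F] ptr=4 lookahead=/ remaining=[/ ( id ) * id ) $]
Step 9: reduce T->F. Stack=[( T] ptr=4 lookahead=/ remaining=[/ ( id ) * id ) $]
Step 10: shift /. Stack=[( T /] ptr=5 lookahead=( remaining=[( id ) * id ) $]
Step 11: shift (. Stack=[( T / (] ptr=6 lookahead=id remaining=[id ) * id ) $]
Step 12: shift id. Stack=[( T / ( id] ptr=7 lookahead=) remaining=[) * id ) $]
Step 13: reduce F->id. Stack=[( T / ( F] ptr=7 lookahead=) remaining=[) * id ) $]
Step 14: reduce T->F. Stack=[( T / ( T] ptr=7 lookahead=) remaining=[) * id ) $]
Step 15: reduce E->T. Stack=[( T / ( E] ptr=7 lookahead=) remaining=[) * id ) $]
Step 16: shift ). Stack=[( T / ( E )] ptr=8 lookahead=* remaining=[* id ) $]
Step 17: reduce F->( E ). Stack=[( T / F] ptr=8 lookahead=* remaining=[* id ) $]
Step 18: reduce T->T / F. Stack=[( T] ptr=8 lookahead=* remaining=[* id ) $]
Step 19: shift *. Stack=[( T *] ptr=9 lookahead=id remaining=[id ) $]
Step 20: shift id. Stack=[( T * id] ptr=10 lookahead=) remaining=[) $]
Step 21: reduce F->id. Stack=[( T * F] ptr=10 lookahead=) remaining=[) $]
Step 22: reduce T->T * F. Stack=[( T] ptr=10 lookahead=) remaining=[) $]

Answer: 10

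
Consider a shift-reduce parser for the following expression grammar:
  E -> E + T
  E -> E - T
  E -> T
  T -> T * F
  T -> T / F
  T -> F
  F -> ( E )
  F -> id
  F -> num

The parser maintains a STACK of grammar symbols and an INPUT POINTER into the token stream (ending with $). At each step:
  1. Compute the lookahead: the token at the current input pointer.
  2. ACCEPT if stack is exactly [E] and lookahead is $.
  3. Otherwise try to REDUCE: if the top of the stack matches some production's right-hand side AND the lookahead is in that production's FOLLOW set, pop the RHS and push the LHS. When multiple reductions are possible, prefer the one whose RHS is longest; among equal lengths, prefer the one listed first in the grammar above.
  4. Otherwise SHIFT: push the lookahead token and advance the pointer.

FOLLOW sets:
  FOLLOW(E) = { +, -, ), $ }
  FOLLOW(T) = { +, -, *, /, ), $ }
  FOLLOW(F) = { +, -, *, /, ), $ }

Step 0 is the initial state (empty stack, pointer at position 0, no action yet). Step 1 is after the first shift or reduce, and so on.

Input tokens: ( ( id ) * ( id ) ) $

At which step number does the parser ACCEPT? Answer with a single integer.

Step 1: shift (. Stack=[(] ptr=1 lookahead=( remaining=[( id ) * ( id ) ) $]
Step 2: shift (. Stack=[( (] ptr=2 lookahead=id remaining=[id ) * ( id ) ) $]
Step 3: shift id. Stack=[( ( id] ptr=3 lookahead=) remaining=[) * ( id ) ) $]
Step 4: reduce F->id. Stack=[( ( F] ptr=3 lookahead=) remaining=[) * ( id ) ) $]
Step 5: reduce T->F. Stack=[( ( T] ptr=3 lookahead=) remaining=[) * ( id ) ) $]
Step 6: reduce E->T. Stack=[( ( E] ptr=3 lookahead=) remaining=[) * ( id ) ) $]
Step 7: shift ). Stack=[( ( E )] ptr=4 lookahead=* remaining=[* ( id ) ) $]
Step 8: reduce F->( E ). Stack=[( F] ptr=4 lookahead=* remaining=[* ( id ) ) $]
Step 9: reduce T->F. Stack=[( T] ptr=4 lookahead=* remaining=[* ( id ) ) $]
Step 10: shift *. Stack=[( T *] ptr=5 lookahead=( remaining=[( id ) ) $]
Step 11: shift (. Stack=[( T * (] ptr=6 lookahead=id remaining=[id ) ) $]
Step 12: shift id. Stack=[( T * ( id] ptr=7 lookahead=) remaining=[) ) $]
Step 13: reduce F->id. Stack=[( T * ( F] ptr=7 lookahead=) remaining=[) ) $]
Step 14: reduce T->F. Stack=[( T * ( T] ptr=7 lookahead=) remaining=[) ) $]
Step 15: reduce E->T. Stack=[( T * ( E] ptr=7 lookahead=) remaining=[) ) $]
Step 16: shift ). Stack=[( T * ( E )] ptr=8 lookahead=) remaining=[) $]
Step 17: reduce F->( E ). Stack=[( T * F] ptr=8 lookahead=) remaining=[) $]
Step 18: reduce T->T * F. Stack=[( T] ptr=8 lookahead=) remaining=[) $]
Step 19: reduce E->T. Stack=[( E] ptr=8 lookahead=) remaining=[) $]
Step 20: shift ). Stack=[( E )] ptr=9 lookahead=$ remaining=[$]
Step 21: reduce F->( E ). Stack=[F] ptr=9 lookahead=$ remaining=[$]
Step 22: reduce T->F. Stack=[T] ptr=9 lookahead=$ remaining=[$]
Step 23: reduce E->T. Stack=[E] ptr=9 lookahead=$ remaining=[$]
Step 24: accept. Stack=[E] ptr=9 lookahead=$ remaining=[$]

Answer: 24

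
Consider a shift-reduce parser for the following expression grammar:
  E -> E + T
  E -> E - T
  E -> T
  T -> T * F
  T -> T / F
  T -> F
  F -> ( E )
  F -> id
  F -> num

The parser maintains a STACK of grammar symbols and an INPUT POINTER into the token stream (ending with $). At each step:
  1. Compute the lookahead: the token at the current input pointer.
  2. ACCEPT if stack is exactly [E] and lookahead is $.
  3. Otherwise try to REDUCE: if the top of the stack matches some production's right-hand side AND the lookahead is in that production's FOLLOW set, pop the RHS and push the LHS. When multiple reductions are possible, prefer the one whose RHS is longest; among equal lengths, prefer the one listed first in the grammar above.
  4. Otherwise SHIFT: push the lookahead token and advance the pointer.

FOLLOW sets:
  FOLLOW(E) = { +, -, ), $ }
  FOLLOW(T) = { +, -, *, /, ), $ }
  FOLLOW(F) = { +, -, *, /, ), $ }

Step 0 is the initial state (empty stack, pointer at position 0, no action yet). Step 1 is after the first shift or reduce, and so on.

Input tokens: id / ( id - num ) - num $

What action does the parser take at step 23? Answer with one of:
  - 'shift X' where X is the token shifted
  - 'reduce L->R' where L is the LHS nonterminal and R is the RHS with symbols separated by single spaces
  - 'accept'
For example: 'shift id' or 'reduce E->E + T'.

Answer: reduce E->E - T

Derivation:
Step 1: shift id. Stack=[id] ptr=1 lookahead=/ remaining=[/ ( id - num ) - num $]
Step 2: reduce F->id. Stack=[F] ptr=1 lookahead=/ remaining=[/ ( id - num ) - num $]
Step 3: reduce T->F. Stack=[T] ptr=1 lookahead=/ remaining=[/ ( id - num ) - num $]
Step 4: shift /. Stack=[T /] ptr=2 lookahead=( remaining=[( id - num ) - num $]
Step 5: shift (. Stack=[T / (] ptr=3 lookahead=id remaining=[id - num ) - num $]
Step 6: shift id. Stack=[T / ( id] ptr=4 lookahead=- remaining=[- num ) - num $]
Step 7: reduce F->id. Stack=[T / ( F] ptr=4 lookahead=- remaining=[- num ) - num $]
Step 8: reduce T->F. Stack=[T / ( T] ptr=4 lookahead=- remaining=[- num ) - num $]
Step 9: reduce E->T. Stack=[T / ( E] ptr=4 lookahead=- remaining=[- num ) - num $]
Step 10: shift -. Stack=[T / ( E -] ptr=5 lookahead=num remaining=[num ) - num $]
Step 11: shift num. Stack=[T / ( E - num] ptr=6 lookahead=) remaining=[) - num $]
Step 12: reduce F->num. Stack=[T / ( E - F] ptr=6 lookahead=) remaining=[) - num $]
Step 13: reduce T->F. Stack=[T / ( E - T] ptr=6 lookahead=) remaining=[) - num $]
Step 14: reduce E->E - T. Stack=[T / ( E] ptr=6 lookahead=) remaining=[) - num $]
Step 15: shift ). Stack=[T / ( E )] ptr=7 lookahead=- remaining=[- num $]
Step 16: reduce F->( E ). Stack=[T / F] ptr=7 lookahead=- remaining=[- num $]
Step 17: reduce T->T / F. Stack=[T] ptr=7 lookahead=- remaining=[- num $]
Step 18: reduce E->T. Stack=[E] ptr=7 lookahead=- remaining=[- num $]
Step 19: shift -. Stack=[E -] ptr=8 lookahead=num remaining=[num $]
Step 20: shift num. Stack=[E - num] ptr=9 lookahead=$ remaining=[$]
Step 21: reduce F->num. Stack=[E - F] ptr=9 lookahead=$ remaining=[$]
Step 22: reduce T->F. Stack=[E - T] ptr=9 lookahead=$ remaining=[$]
Step 23: reduce E->E - T. Stack=[E] ptr=9 lookahead=$ remaining=[$]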